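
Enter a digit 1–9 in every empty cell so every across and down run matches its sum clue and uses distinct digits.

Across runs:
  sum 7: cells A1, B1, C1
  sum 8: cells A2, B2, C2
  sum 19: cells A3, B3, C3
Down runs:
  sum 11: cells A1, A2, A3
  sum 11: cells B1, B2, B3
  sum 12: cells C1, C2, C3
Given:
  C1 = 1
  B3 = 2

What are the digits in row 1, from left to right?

7 in 3 cells must be {1,2,4}.
Given what's placed, B1 must be 4 to fit the 7 across and 11 down.
B2 = 11 − 6 = 5 completes the 11 down.
C2 = 2: the only remaining digit allowed by both the 8 across and the 12 down.
A3 = 8: the only remaining digit allowed by both the 19 across and the 11 down.
C3 = 19 − 10 = 9 completes the 19 across.
A1 = 7 − 5 = 2 completes the 7 across.
A2 = 8 − 7 = 1 completes the 8 across.

2, 4, 1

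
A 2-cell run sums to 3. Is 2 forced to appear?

Yes

The only way to make 3 from 2 distinct digits is {1,2}, which contains 2.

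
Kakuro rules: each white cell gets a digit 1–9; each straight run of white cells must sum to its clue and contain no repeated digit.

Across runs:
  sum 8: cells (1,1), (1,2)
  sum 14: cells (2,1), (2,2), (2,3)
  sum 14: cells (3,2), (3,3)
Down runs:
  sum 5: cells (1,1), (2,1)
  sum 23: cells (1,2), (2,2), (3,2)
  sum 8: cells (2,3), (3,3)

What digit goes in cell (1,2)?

23 in 3 cells must be {6,8,9}.
The 8 across and the 23 down share only 6, so (1,2) = 6.
(1,1) = 8 − 6 = 2 completes the 8 across.
(2,1) = 5 − 2 = 3 completes the 5 down.
(2,2) = 9: the only remaining digit allowed by both the 14 across and the 23 down.
(2,3) = 14 − 12 = 2 completes the 14 across.
(3,2) = 23 − 15 = 8 completes the 23 down.
(3,3) = 14 − 8 = 6 completes the 14 across.

6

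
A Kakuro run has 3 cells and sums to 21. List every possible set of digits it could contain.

{4,8,9}; {5,7,9}; {6,7,8}

3 distinct digits from 1–9 sum between 6 and 24.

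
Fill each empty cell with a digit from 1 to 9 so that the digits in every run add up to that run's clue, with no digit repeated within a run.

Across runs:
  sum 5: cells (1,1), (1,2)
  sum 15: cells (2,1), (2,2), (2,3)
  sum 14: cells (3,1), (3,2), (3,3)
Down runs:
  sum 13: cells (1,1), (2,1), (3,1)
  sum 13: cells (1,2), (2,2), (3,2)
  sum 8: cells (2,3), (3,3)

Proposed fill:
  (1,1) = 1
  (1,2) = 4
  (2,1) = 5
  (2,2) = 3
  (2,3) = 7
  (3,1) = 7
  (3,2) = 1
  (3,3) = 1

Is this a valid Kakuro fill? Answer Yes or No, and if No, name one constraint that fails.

No — the down run (1,2)–(3,2) sums to 8, not 13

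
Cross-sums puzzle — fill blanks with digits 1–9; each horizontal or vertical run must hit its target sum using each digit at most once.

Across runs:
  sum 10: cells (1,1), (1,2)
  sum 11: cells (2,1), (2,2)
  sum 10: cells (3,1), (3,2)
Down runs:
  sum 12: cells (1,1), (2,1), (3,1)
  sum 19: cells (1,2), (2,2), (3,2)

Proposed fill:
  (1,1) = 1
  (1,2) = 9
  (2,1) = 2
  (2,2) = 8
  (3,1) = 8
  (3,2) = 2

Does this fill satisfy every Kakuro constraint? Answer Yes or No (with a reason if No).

No — the across run (2,1)–(2,2) sums to 10, not 11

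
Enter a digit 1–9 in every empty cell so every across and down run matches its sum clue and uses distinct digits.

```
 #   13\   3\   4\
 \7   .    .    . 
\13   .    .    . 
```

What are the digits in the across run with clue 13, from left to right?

7 in 3 cells must be {1,2,4}; 3 in 2 cells must be {1,2}; 4 in 2 cells must be {1,3}.
The 7 across and the 13 down share only 4, so R1C1 = 4.
Given what's placed, R1C3 must be 1 to fit the 7 across and 4 down.
R2C1 = 13 − 4 = 9 completes the 13 down.
R2C2 = 1: the only remaining digit allowed by both the 13 across and the 3 down.
R2C3 = 13 − 10 = 3 completes the 13 across.
R1C2 = 7 − 5 = 2 completes the 7 across.

9 1 3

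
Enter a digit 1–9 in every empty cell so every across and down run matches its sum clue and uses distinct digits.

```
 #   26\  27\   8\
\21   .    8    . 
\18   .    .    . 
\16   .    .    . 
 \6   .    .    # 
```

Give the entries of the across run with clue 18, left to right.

8, 9, 1

R1C3 = 4: the only remaining digit allowed by both the 21 across and the 8 down.
R4C2 = 4: the only remaining digit allowed by both the 6 across and the 27 down.
R1C1 = 21 − 12 = 9 completes the 21 across.
R4C1 = 6 − 4 = 2 completes the 6 across.
Nothing is forced directly, so branch on R3C2, whose candidates are 6 or 9. If R3C2 = 9: that forces R2C2 = 6, R2C3 = 3, after which R3C1 would have to be in {1,2,3,4,5,6} for the 16 across but in {7,8} for the 26 down — contradiction. So R3C2 = 6.
R2C2 = 27 − 18 = 9 completes the 27 down.
Nothing is forced directly, so branch on R2C1, whose candidates are 7 or 8. If R2C1 = 7: then R2C3 would have to be in {2} for the 18 across but in {1,3} for the 8 down — contradiction. So R2C1 = 8.
R2C3 = 18 − 17 = 1 completes the 18 across.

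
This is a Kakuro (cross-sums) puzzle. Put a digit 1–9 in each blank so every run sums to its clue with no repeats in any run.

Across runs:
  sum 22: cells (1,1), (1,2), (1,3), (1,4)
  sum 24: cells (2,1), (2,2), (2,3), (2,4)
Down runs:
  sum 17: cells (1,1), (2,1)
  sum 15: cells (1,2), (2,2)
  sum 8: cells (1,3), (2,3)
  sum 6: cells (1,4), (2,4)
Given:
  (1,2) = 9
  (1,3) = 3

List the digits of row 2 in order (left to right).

17 in 2 cells must be {8,9}.
(1,1) = 8: the only remaining digit allowed by both the 22 across and the 17 down.
(1,4) = 22 − 20 = 2 completes the 22 across.
(2,1) = 17 − 8 = 9 completes the 17 down.
(2,2) = 15 − 9 = 6 completes the 15 down.
(2,3) = 8 − 3 = 5 completes the 8 down.
(2,4) = 24 − 20 = 4 completes the 24 across.

9 6 5 4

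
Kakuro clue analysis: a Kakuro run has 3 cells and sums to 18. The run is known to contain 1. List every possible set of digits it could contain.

{1,8,9}

3 distinct digits from 1–9 sum between 6 and 24.
Keeping only sets containing 1.
Only one set works: {1,8,9}.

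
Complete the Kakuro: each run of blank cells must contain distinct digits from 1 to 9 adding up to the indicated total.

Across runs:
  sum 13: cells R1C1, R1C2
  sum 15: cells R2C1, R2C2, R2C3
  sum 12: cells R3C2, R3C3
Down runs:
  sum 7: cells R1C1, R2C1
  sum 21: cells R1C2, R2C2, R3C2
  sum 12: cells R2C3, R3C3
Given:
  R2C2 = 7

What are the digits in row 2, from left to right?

3 7 5

Nothing is forced directly, so branch on R2C3, whose candidates are 3 or 5. If R2C3 = 3: that forces R2C1 = 5, R3C3 = 9, after which R1C1 would have to be in {4,5,6,7,8,9} for the 13 across but in {2} for the 7 down — contradiction. So R2C3 = 5.
R2C1 = 15 − 12 = 3 completes the 15 across.
R3C3 = 12 − 5 = 7 completes the 12 down.
R1C1 = 7 − 3 = 4 completes the 7 down.
R1C2 = 13 − 4 = 9 completes the 13 across.
R3C2 = 12 − 7 = 5 completes the 12 across.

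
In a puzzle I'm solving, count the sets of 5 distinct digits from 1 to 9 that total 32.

3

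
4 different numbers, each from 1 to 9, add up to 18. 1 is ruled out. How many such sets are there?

5

4 distinct digits from 1–9 sum between 10 and 30.
Dropping sets that contain 1.
Enumerating: {2,3,4,9}, {2,3,5,8}, {2,3,6,7}, {2,4,5,7}, {3,4,5,6}.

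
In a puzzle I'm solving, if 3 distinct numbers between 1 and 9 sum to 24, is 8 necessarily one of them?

The only way to make 24 from 3 distinct digits is {7,8,9}, which contains 8.

Yes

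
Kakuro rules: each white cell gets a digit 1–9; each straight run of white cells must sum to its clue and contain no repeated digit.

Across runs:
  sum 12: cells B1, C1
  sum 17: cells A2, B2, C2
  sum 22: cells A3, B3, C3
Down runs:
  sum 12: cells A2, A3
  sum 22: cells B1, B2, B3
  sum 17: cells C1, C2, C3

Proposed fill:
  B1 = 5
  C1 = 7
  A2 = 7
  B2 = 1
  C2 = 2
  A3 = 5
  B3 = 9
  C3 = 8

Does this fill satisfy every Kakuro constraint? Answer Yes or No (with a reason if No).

No — the down run B1–B3 sums to 15, not 22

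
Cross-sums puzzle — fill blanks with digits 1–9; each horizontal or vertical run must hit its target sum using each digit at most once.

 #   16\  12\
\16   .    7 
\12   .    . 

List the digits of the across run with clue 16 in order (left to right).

9 7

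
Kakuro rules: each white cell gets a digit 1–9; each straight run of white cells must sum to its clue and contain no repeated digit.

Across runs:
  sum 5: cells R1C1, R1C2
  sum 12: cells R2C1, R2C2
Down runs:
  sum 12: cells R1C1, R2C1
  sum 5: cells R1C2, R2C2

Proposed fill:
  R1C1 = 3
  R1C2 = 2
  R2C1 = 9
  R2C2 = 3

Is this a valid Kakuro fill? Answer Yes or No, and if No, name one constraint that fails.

Across: 3+2=5; 9+3=12. Down: 3+9=12; 2+3=5. No digit repeats within any run.

Yes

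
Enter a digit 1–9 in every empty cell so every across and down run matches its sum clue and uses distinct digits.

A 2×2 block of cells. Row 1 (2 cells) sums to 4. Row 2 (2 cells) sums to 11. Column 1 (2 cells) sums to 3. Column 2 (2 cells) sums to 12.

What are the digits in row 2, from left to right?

2 9

4 in 2 cells must be {1,3}; 3 in 2 cells must be {1,2}.
The 4 across and the 3 down share only 1, so (1,1) = 1.
(1,2) = 4 − 1 = 3 completes the 4 across.
(2,1) = 3 − 1 = 2 completes the 3 down.
(2,2) = 11 − 2 = 9 completes the 11 across.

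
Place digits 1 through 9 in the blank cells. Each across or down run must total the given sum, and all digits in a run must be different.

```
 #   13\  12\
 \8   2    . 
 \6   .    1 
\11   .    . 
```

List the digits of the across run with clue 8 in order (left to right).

2, 6

R1C2 = 8 − 2 = 6 completes the 8 across.
R2C1 = 6 − 1 = 5 completes the 6 across.
R3C1 = 13 − 7 = 6 completes the 13 down.
R3C2 = 11 − 6 = 5 completes the 11 across.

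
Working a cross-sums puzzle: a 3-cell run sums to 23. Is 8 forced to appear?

Yes

The only way to make 23 from 3 distinct digits is {6,8,9}, which contains 8.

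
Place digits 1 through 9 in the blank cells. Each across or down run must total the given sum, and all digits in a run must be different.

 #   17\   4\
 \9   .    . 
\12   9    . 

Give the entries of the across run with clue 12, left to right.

9 3

17 in 2 cells must be {8,9}; 4 in 2 cells must be {1,3}.
R1C1 = 17 − 9 = 8 completes the 17 down.
R1C2 = 9 − 8 = 1 completes the 9 across.
R2C2 = 12 − 9 = 3 completes the 12 across.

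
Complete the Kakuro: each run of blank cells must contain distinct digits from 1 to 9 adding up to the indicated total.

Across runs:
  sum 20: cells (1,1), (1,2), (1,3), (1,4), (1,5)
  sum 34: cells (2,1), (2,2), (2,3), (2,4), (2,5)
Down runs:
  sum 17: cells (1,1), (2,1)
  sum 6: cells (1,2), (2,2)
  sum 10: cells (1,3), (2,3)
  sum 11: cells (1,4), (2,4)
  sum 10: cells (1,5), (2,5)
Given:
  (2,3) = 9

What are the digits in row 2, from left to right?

34 in 5 cells must be {4,6,7,8,9}; 17 in 2 cells must be {8,9}.
(1,3) = 10 − 9 = 1 completes the 10 down.
(2,1) = 8: the only remaining digit allowed by both the 34 across and the 17 down.
Given what's placed, (2,2) must be 4 to fit the 34 across and 6 down.
(1,1) = 17 − 8 = 9 completes the 17 down.
(1,2) = 6 − 4 = 2 completes the 6 down.
(1,5) = 3: the only remaining digit allowed by both the 20 across and the 10 down.
(2,5) = 10 − 3 = 7 completes the 10 down.
(1,4) = 20 − 15 = 5 completes the 20 across.
(2,4) = 34 − 28 = 6 completes the 34 across.

8 4 9 6 7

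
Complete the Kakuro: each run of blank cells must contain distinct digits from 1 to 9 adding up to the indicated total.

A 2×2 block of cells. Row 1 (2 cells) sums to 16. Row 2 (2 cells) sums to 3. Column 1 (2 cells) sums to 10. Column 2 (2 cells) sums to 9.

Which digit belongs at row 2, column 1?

1

16 in 2 cells must be {7,9}; 3 in 2 cells must be {1,2}.
The 16 across and the 9 down share only 7, so (1,2) = 7.
(2,2) = 9 − 7 = 2 completes the 9 down.
(1,1) = 16 − 7 = 9 completes the 16 across.
(2,1) = 3 − 2 = 1 completes the 3 across.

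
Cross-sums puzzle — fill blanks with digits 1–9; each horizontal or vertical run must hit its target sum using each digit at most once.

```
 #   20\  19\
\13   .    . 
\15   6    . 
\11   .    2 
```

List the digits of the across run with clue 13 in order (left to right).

5, 8

R2C2 = 15 − 6 = 9 completes the 15 across.
R3C1 = 11 − 2 = 9 completes the 11 across.
R1C1 = 20 − 15 = 5 completes the 20 down.
R1C2 = 13 − 5 = 8 completes the 13 across.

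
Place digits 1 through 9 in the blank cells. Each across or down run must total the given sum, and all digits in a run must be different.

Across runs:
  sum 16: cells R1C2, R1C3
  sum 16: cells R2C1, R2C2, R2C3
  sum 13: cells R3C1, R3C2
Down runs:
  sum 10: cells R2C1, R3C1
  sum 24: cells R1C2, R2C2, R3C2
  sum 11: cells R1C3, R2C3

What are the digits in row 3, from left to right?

4 9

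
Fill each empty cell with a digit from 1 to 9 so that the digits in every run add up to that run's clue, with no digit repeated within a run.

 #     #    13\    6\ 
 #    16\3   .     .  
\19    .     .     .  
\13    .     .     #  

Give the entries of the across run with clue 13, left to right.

3 in 2 cells must be {1,2}; 16 in 2 cells must be {7,9}.
Nothing is forced directly, so branch on R1C2, whose candidates are 1 or 2. If R1C2 = 2: that forces R1C3 = 1, R2C3 = 5, after which R2C1 would have to be in {6,8} for the 19 across but in {7,9} for the 16 down — contradiction. So R1C2 = 1.
R1C3 = 3 − 1 = 2 completes the 3 across.
R2C3 = 6 − 2 = 4 completes the 6 down.
No cell is forced outright now. R2C1 can only be 7 or 9 (the digits allowed by both its 19 across and its 16 down). If R2C1 = 9: then R2C2 would have to be in {6} for the 19 across but in {3,4,5,7,8,9} for the 13 down — contradiction. So R2C1 = 7.
R2C2 = 19 − 11 = 8 completes the 19 across.
R3C1 = 16 − 7 = 9 completes the 16 down.
R3C2 = 13 − 9 = 4 completes the 13 across.

9, 4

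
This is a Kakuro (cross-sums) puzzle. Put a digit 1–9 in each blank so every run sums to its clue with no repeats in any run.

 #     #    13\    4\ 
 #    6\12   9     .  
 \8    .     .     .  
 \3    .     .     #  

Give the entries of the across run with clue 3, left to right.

2, 1

3 in 2 cells must be {1,2}; 4 in 2 cells must be {1,3}.
R1C3 = 12 − 9 = 3 completes the 12 across.
R2C3 = 4 − 3 = 1 completes the 4 down.
R3C2 = 1: the only remaining digit allowed by both the 3 across and the 13 down.
R2C2 = 13 − 10 = 3 completes the 13 down.
R3C1 = 3 − 1 = 2 completes the 3 across.
R2C1 = 8 − 4 = 4 completes the 8 across.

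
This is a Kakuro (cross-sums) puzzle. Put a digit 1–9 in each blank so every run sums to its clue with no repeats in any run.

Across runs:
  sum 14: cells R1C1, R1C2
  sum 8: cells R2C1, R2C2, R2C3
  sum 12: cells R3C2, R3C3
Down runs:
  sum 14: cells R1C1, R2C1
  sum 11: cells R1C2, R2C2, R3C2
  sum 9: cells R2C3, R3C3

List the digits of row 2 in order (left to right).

The 8 across and the 14 down share only 5, so R2C1 = 5.
R1C1 = 14 − 5 = 9 completes the 14 down.
R1C2 = 14 − 9 = 5 completes the 14 across.
R2C2 = 2: the only remaining digit allowed by both the 8 across and the 11 down.
R2C3 = 8 − 7 = 1 completes the 8 across.
R3C2 = 11 − 7 = 4 completes the 11 down.
R3C3 = 12 − 4 = 8 completes the 12 across.

5 2 1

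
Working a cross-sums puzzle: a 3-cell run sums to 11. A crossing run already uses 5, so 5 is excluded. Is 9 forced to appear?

No

Counterexample: {1,2,8} sums to 11 under that restriction without using 9.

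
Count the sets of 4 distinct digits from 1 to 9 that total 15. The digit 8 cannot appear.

5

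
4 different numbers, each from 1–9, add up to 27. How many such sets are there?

3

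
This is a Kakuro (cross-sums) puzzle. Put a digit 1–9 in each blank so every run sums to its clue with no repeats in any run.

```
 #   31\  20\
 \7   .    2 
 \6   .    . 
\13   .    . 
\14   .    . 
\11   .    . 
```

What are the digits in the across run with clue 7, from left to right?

R1C1 = 7 − 2 = 5 completes the 7 across.

5 2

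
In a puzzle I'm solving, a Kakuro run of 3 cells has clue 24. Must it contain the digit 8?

The only way to make 24 from 3 distinct digits is {7,8,9}, which contains 8.

Yes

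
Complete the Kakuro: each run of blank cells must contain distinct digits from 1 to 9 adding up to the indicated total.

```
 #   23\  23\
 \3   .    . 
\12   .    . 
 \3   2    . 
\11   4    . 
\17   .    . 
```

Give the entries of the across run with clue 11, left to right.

4 7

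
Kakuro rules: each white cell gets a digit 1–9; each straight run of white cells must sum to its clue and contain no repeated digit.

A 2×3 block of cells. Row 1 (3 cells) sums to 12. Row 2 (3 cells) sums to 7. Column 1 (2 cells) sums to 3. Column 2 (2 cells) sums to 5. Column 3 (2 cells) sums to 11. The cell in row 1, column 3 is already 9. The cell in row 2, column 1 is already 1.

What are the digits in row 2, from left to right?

1, 4, 2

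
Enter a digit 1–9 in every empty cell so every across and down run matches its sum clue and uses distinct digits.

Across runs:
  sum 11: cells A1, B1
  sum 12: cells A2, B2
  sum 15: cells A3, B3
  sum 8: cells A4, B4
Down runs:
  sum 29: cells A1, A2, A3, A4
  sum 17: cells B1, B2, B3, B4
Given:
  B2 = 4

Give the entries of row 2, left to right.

8 4

29 in 4 cells must be {5,7,8,9}.
A2 = 12 − 4 = 8 completes the 12 across.
No cell is forced outright now. A4 can only be 5 or 7 (the digits allowed by both its 8 across and its 29 down). If A4 = 7: that forces A3 = 9, B3 = 6, after which B4 would have to be in {1} for the 8 across but in {2,5} for the 17 down — contradiction. So A4 = 5.
B4 = 8 − 5 = 3 completes the 8 across.
Nothing is forced directly, so branch on A1, whose candidates are 7 or 9. If A1 = 7: then B1 would have to be in {4} for the 11 across but in {1,2,8,9} for the 17 down — contradiction. So A1 = 9.
B1 = 11 − 9 = 2 completes the 11 across.
A3 = 29 − 22 = 7 completes the 29 down.
B3 = 15 − 7 = 8 completes the 15 across.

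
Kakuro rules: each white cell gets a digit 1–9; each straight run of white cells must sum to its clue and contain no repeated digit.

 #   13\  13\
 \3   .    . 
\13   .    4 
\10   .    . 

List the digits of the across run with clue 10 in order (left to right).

3 7

3 in 2 cells must be {1,2}.
R2C1 = 13 − 4 = 9 completes the 13 across.
Given what's placed, R1C1 must be 1 to fit the 3 across and 13 down.
R1C2 = 3 − 1 = 2 completes the 3 across.
R3C1 = 13 − 10 = 3 completes the 13 down.
R3C2 = 10 − 3 = 7 completes the 10 across.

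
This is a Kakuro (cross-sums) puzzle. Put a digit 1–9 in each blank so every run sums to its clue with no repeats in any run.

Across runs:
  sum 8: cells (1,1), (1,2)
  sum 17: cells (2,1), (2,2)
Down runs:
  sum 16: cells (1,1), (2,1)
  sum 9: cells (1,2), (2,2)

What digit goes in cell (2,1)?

9

17 in 2 cells must be {8,9}; 16 in 2 cells must be {7,9}.
The 8 across and the 16 down share only 7, so (1,1) = 7.
(1,2) = 8 − 7 = 1 completes the 8 across.
(2,1) = 16 − 7 = 9 completes the 16 down.
(2,2) = 17 − 9 = 8 completes the 17 across.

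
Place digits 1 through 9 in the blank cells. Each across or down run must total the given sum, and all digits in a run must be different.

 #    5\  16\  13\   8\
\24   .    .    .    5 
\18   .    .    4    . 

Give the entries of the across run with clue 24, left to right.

16 in 2 cells must be {7,9}.
R1C3 = 13 − 4 = 9 completes the 13 down.
R2C4 = 8 − 5 = 3 completes the 8 down.
Given what's placed, R1C2 must be 7 to fit the 24 across and 16 down.
R2C1 = 2: the only remaining digit allowed by both the 18 across and the 5 down.
R2C2 = 18 − 9 = 9 completes the 18 across.
R1C1 = 24 − 21 = 3 completes the 24 across.

3 7 9 5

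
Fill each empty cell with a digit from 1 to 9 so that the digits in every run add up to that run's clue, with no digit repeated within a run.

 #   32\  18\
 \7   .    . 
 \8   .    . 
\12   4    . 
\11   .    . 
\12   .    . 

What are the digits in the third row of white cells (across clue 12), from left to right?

R3C2 = 12 − 4 = 8 completes the 12 across.

4, 8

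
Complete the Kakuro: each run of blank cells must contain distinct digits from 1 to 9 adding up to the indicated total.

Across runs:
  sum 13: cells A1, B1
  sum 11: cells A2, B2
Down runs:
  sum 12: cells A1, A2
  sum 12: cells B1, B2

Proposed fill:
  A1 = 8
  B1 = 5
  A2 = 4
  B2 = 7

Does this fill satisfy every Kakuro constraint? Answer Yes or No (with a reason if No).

Across: 8+5=13; 4+7=11. Down: 8+4=12; 5+7=12. No digit repeats within any run.

Yes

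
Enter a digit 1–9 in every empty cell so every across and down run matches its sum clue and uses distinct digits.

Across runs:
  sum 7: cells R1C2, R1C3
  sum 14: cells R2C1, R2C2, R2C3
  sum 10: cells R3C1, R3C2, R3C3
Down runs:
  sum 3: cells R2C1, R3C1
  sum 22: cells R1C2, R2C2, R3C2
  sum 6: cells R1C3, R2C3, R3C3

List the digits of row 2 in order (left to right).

3 in 2 cells must be {1,2}; 6 in 3 cells must be {1,2,3}.
Nothing is forced directly, so branch on R2C1, whose candidates are 1 or 2. If R2C1 = 1: then R2C3 would have to be in {4,5,6,7,8,9} for the 14 across but in {1,2,3} for the 6 down — contradiction. So R2C1 = 2.
Given what's placed, R2C3 must be 3 to fit the 14 across and 6 down.
R3C1 = 3 − 2 = 1 completes the 3 down.
R3C3 = 2: the only remaining digit allowed by both the 10 across and the 6 down.
R1C3 = 6 − 5 = 1 completes the 6 down.
R2C2 = 14 − 5 = 9 completes the 14 across.

2 9 3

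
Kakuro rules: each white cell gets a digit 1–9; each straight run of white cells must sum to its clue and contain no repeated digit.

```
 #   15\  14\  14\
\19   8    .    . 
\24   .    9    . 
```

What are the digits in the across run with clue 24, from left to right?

7, 9, 8

24 in 3 cells must be {7,8,9}.
R1C2 = 14 − 9 = 5 completes the 14 down.
R1C3 = 19 − 13 = 6 completes the 19 across.
R2C1 = 15 − 8 = 7 completes the 15 down.
R2C3 = 24 − 16 = 8 completes the 24 across.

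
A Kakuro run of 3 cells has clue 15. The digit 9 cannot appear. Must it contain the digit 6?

No

Counterexample: {2,5,8} sums to 15 under that restriction without using 6.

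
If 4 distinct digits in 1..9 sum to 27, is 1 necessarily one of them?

No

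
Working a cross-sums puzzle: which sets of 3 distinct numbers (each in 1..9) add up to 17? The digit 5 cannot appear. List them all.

3 distinct digits from 1–9 sum between 6 and 24.
Dropping sets that contain 5.

{1,7,9}; {2,6,9}; {2,7,8}; {3,6,8}; {4,6,7}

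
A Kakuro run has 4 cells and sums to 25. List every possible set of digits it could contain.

{1,7,8,9}; {2,6,8,9}; {3,5,8,9}; {3,6,7,9}; {4,5,7,9}; {4,6,7,8}

4 distinct digits from 1–9 sum between 10 and 30.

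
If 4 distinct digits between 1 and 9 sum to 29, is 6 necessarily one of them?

The only way to make 29 from 4 distinct digits is {5,7,8,9}, which does not contain 6.

No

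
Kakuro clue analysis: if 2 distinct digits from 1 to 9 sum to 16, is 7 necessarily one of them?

Yes

The only way to make 16 from 2 distinct digits is {7,9}, which contains 7.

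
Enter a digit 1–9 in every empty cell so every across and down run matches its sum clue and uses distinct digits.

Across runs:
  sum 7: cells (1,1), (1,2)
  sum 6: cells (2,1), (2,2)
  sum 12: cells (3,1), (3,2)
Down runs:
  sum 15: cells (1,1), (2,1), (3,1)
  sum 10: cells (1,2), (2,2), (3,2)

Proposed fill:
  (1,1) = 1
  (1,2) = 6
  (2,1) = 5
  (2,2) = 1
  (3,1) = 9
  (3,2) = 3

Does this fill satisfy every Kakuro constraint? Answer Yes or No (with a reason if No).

Across: 1+6=7; 5+1=6; 9+3=12. Down: 1+5+9=15; 6+1+3=10. No digit repeats within any run.

Yes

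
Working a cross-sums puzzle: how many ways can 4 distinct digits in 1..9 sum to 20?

12

4 distinct digits from 1–9 sum between 10 and 30.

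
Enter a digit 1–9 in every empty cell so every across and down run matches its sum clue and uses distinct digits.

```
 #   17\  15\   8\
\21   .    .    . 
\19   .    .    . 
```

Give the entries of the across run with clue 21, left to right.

17 in 2 cells must be {8,9}.
Nothing is forced directly, so branch on R1C3, whose candidates are 5 or 6 or 7. If R1C3 = 5: that forces R1C1 = 9, R1C2 = 7, R2C1 = 8, after which R2C2 would have to be in {2,4,5,6,7,9} for the 19 across but in {8} for the 15 down — contradiction. If R1C3 = 7: then R2C3 would have to be in {2,3,4,5,6,7,8,9} for the 19 across but in {1} for the 8 down — contradiction. So R1C3 = 6.
Given what's placed, R1C1 must be 8 to fit the 21 across and 17 down.
R1C2 = 21 − 14 = 7 completes the 21 across.
R2C1 = 17 − 8 = 9 completes the 17 down.
R2C2 = 15 − 7 = 8 completes the 15 down.
R2C3 = 19 − 17 = 2 completes the 19 across.

8 7 6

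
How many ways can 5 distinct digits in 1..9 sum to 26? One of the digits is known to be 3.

6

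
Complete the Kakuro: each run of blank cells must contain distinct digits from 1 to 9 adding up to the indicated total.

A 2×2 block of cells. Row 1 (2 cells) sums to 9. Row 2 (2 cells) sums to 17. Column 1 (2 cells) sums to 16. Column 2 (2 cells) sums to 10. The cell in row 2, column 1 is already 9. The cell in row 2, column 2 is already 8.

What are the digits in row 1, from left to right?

17 in 2 cells must be {8,9}; 16 in 2 cells must be {7,9}.
(1,1) = 16 − 9 = 7 completes the 16 down.
(1,2) = 9 − 7 = 2 completes the 9 across.

7, 2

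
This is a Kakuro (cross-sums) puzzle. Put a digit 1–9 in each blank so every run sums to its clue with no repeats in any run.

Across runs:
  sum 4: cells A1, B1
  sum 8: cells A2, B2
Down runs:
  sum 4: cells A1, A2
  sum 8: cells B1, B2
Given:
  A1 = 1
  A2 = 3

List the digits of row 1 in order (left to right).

4 in 2 cells must be {1,3}.
B1 = 4 − 1 = 3 completes the 4 across.
B2 = 8 − 3 = 5 completes the 8 across.

1, 3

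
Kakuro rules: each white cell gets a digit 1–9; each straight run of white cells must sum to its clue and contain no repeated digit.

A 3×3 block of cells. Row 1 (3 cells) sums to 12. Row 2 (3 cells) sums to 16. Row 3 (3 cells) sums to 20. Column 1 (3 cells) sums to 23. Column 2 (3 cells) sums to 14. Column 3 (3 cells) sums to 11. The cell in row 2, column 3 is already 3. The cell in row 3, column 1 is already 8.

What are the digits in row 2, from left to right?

6 7 3

23 in 3 cells must be {6,8,9}.
(3,3) = 7: the only remaining digit allowed by both the 20 across and the 11 down.
(1,3) = 11 − 10 = 1 completes the 11 down.
(3,2) = 20 − 15 = 5 completes the 20 across.
No cell is forced outright now. (1,1) can only be 6 or 9 (the digits allowed by both its 12 across and its 23 down). If (1,1) = 6: then (1,2) would have to be in {5} for the 12 across but in {1,2,3,6,7,8} for the 14 down — contradiction. So (1,1) = 9.
(1,2) = 12 − 10 = 2 completes the 12 across.
(2,1) = 23 − 17 = 6 completes the 23 down.
(2,2) = 16 − 9 = 7 completes the 16 across.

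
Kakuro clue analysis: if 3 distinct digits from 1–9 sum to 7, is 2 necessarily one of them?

The only way to make 7 from 3 distinct digits is {1,2,4}, which contains 2.

Yes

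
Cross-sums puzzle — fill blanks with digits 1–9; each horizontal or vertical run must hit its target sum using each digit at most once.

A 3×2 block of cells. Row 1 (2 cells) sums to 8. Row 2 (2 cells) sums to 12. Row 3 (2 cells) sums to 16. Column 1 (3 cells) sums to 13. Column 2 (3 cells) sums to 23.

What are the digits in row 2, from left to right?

4, 8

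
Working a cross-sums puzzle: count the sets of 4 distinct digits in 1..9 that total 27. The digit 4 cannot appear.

4 distinct digits from 1–9 sum between 10 and 30.
Dropping sets that contain 4.
Enumerating: {3,7,8,9}, {5,6,7,9}.

2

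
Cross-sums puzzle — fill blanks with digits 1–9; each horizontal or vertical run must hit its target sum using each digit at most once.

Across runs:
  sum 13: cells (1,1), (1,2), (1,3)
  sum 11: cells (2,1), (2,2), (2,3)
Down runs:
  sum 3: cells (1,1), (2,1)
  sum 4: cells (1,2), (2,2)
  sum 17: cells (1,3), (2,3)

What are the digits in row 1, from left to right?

1, 3, 9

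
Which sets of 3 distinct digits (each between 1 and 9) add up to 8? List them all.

3 distinct digits from 1–9 sum between 6 and 24.

{1,2,5}; {1,3,4}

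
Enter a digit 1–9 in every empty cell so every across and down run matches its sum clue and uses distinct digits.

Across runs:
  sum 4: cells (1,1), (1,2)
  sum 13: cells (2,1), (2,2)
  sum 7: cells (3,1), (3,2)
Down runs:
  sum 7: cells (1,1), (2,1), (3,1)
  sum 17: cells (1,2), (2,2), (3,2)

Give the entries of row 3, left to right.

2, 5

4 in 2 cells must be {1,3}; 7 in 3 cells must be {1,2,4}.
The 4 across and the 7 down share only 1, so (1,1) = 1.
(1,2) = 4 − 1 = 3 completes the 4 across.
Given what's placed, (2,1) must be 4 to fit the 13 across and 7 down.
(2,2) = 13 − 4 = 9 completes the 13 across.
(3,1) = 7 − 5 = 2 completes the 7 down.
(3,2) = 7 − 2 = 5 completes the 7 across.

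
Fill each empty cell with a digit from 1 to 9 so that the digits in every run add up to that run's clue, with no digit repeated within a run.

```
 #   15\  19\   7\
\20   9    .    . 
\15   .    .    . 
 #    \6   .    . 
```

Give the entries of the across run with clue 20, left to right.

7 in 3 cells must be {1,2,4}.
Given what's placed, R1C3 must be 4 to fit the 20 across and 7 down.
R2C1 = 15 − 9 = 6 completes the 15 down.
R1C2 = 20 − 13 = 7 completes the 20 across.
Given what's placed, R3C2 must be 4 to fit the 6 across and 19 down.
R3C3 = 6 − 4 = 2 completes the 6 across.
R2C2 = 19 − 11 = 8 completes the 19 down.
R2C3 = 15 − 14 = 1 completes the 15 across.

9 7 4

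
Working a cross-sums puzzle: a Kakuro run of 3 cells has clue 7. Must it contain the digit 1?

Yes

The only way to make 7 from 3 distinct digits is {1,2,4}, which contains 1.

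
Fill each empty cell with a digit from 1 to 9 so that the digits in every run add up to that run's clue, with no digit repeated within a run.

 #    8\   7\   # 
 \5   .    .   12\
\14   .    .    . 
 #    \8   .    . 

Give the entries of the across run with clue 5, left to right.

7 in 3 cells must be {1,2,4}.
Nothing is forced directly, so branch on R3C2, whose candidates are 1 or 2. If R3C2 = 2: then R3C3 would have to be in {6} for the 8 across but in {3,4,5,7,8,9} for the 12 down — contradiction. So R3C2 = 1.
R3C3 = 8 − 1 = 7 completes the 8 across.
R2C3 = 12 − 7 = 5 completes the 12 down.
R2C2 = 2: the only remaining digit allowed by both the 14 across and the 7 down.
R1C2 = 7 − 3 = 4 completes the 7 down.
R2C1 = 14 − 7 = 7 completes the 14 across.
R1C1 = 5 − 4 = 1 completes the 5 across.

1 4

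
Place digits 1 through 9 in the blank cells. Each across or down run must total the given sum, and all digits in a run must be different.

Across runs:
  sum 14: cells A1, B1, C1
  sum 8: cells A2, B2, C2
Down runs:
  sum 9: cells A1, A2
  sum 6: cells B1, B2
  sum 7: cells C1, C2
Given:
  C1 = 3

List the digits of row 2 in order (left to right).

3, 1, 4

C2 = 7 − 3 = 4 completes the 7 down.
B2 = 1: the only remaining digit allowed by both the 8 across and the 6 down.
B1 = 6 − 1 = 5 completes the 6 down.
A2 = 8 − 5 = 3 completes the 8 across.
A1 = 14 − 8 = 6 completes the 14 across.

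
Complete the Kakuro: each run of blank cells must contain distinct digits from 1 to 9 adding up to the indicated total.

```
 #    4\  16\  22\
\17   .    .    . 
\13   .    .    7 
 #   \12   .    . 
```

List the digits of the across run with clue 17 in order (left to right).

3 8 6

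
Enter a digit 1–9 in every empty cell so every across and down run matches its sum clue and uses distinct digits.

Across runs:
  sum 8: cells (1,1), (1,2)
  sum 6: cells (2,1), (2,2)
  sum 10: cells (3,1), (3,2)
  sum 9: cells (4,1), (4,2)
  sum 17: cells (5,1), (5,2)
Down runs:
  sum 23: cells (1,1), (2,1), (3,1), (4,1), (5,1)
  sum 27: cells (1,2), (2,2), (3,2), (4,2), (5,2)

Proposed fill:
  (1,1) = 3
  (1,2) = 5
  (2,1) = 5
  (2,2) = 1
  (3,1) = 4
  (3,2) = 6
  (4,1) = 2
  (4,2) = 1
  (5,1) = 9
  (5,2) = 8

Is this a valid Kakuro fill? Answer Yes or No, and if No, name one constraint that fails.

No — the across run (4,1)–(4,2) sums to 3, not 9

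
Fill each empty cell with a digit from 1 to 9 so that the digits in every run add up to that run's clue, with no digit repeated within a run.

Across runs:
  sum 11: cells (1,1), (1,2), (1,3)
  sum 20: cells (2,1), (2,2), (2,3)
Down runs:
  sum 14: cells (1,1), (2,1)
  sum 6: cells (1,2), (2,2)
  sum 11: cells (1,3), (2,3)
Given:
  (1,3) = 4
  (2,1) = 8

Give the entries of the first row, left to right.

6 1 4

(1,1) = 14 − 8 = 6 completes the 14 down.
(1,2) = 11 − 10 = 1 completes the 11 across.
(2,2) = 6 − 1 = 5 completes the 6 down.
(2,3) = 20 − 13 = 7 completes the 20 across.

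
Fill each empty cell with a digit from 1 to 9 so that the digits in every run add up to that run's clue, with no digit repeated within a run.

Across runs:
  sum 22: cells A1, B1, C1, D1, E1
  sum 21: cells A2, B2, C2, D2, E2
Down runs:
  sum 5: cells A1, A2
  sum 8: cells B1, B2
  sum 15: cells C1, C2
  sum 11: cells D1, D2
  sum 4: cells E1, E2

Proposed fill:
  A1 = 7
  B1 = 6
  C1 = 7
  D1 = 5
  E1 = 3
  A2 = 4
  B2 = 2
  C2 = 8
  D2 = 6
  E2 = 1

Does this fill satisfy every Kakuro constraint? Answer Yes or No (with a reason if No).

No — the down run A1–A2 sums to 11, not 5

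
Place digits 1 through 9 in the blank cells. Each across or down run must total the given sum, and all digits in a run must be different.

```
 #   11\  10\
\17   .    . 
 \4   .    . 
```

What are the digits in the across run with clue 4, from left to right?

17 in 2 cells must be {8,9}; 4 in 2 cells must be {1,3}.
The 4 across and the 11 down share only 3, so R2C1 = 3.
R2C2 = 4 − 3 = 1 completes the 4 across.
R1C1 = 11 − 3 = 8 completes the 11 down.
R1C2 = 17 − 8 = 9 completes the 17 across.

3, 1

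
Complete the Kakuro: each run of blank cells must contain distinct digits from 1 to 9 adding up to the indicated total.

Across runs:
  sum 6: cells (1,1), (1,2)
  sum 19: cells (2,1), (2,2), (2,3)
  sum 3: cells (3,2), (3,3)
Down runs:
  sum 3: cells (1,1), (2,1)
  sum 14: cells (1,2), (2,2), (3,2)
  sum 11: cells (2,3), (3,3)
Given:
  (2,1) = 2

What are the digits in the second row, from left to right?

2, 8, 9

3 in 2 cells must be {1,2}.
(1,1) = 3 − 2 = 1 completes the 3 down.
(1,2) = 6 − 1 = 5 completes the 6 across.
Given what's placed, (2,2) must be 8 to fit the 19 across and 14 down.
(2,3) = 19 − 10 = 9 completes the 19 across.
(3,2) = 14 − 13 = 1 completes the 14 down.
(3,3) = 3 − 1 = 2 completes the 3 across.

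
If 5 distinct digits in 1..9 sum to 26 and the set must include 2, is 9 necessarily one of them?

No

Counterexample: {2,3,6,7,8} sums to 26 under that restriction without using 9.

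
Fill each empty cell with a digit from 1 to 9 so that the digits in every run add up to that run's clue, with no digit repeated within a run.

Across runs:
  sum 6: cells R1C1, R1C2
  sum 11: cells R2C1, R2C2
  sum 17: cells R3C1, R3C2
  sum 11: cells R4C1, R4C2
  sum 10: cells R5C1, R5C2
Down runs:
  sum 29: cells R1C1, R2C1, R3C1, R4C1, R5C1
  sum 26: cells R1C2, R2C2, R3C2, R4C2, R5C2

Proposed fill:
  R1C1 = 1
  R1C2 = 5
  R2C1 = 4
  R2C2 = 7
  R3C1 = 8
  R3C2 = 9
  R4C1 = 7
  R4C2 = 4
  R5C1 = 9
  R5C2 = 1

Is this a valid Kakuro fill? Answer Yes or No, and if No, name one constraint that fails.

Yes

Across: 1+5=6; 4+7=11; 8+9=17; 7+4=11; 9+1=10. Down: 1+4+8+7+9=29; 5+7+9+4+1=26. No digit repeats within any run.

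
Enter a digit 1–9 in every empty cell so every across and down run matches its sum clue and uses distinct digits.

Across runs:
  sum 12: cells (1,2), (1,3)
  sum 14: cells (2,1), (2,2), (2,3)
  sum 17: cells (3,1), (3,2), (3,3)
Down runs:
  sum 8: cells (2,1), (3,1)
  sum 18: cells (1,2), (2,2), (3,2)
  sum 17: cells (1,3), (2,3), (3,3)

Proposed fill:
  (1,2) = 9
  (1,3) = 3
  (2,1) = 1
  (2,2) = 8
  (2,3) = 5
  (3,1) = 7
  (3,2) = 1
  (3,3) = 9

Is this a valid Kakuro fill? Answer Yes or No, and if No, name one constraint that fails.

Across: 9+3=12; 1+8+5=14; 7+1+9=17. Down: 1+7=8; 9+8+1=18; 3+5+9=17. No digit repeats within any run.

Yes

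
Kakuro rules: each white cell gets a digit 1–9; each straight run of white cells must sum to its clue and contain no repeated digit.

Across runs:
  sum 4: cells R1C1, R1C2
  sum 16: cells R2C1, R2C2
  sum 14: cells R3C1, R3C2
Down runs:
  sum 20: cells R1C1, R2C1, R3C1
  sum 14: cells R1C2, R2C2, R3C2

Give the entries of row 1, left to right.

4 in 2 cells must be {1,3}; 16 in 2 cells must be {7,9}.
The 4 across and the 20 down share only 3, so R1C1 = 3.
R1C2 = 4 − 3 = 1 completes the 4 across.
Given what's placed, R2C1 must be 9 to fit the 16 across and 20 down.
R2C2 = 16 − 9 = 7 completes the 16 across.
R3C1 = 20 − 12 = 8 completes the 20 down.
R3C2 = 14 − 8 = 6 completes the 14 across.

3 1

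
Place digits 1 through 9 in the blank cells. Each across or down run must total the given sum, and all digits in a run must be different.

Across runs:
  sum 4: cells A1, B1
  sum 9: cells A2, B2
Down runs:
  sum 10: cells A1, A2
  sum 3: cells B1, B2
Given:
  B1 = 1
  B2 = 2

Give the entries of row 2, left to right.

7, 2

4 in 2 cells must be {1,3}; 3 in 2 cells must be {1,2}.
A1 = 4 − 1 = 3 completes the 4 across.
A2 = 9 − 2 = 7 completes the 9 across.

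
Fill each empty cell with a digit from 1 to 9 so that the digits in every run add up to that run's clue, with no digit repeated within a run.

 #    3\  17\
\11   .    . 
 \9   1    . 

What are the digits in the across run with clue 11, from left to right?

2 9

3 in 2 cells must be {1,2}; 17 in 2 cells must be {8,9}.
R1C1 = 3 − 1 = 2 completes the 3 down.
R1C2 = 11 − 2 = 9 completes the 11 across.
R2C2 = 9 − 1 = 8 completes the 9 across.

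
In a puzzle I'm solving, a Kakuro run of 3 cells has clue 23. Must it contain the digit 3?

No

The only way to make 23 from 3 distinct digits is {6,8,9}, which does not contain 3.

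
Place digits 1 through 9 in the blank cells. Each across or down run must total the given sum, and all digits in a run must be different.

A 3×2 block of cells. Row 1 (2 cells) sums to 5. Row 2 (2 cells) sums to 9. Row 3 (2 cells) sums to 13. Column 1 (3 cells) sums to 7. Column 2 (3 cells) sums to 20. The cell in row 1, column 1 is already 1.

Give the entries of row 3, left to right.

7 in 3 cells must be {1,2,4}.
(1,2) = 5 − 1 = 4 completes the 5 across.
Given what's placed, (2,2) must be 7 to fit the 9 across and 20 down.
(3,1) = 4: the only remaining digit allowed by both the 13 across and the 7 down.
(3,2) = 13 − 4 = 9 completes the 13 across.
(2,1) = 9 − 7 = 2 completes the 9 across.

4 9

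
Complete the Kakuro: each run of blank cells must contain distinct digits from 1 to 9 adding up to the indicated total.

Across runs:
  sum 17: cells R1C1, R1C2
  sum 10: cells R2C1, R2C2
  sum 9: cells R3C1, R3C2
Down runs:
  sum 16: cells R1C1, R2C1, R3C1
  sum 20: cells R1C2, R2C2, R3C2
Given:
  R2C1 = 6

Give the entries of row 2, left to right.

17 in 2 cells must be {8,9}.
R2C2 = 10 − 6 = 4 completes the 10 across.
Given what's placed, R3C2 must be 7 to fit the 9 across and 20 down.
R1C2 = 20 − 11 = 9 completes the 20 down.
R3C1 = 9 − 7 = 2 completes the 9 across.
R1C1 = 17 − 9 = 8 completes the 17 across.

6 4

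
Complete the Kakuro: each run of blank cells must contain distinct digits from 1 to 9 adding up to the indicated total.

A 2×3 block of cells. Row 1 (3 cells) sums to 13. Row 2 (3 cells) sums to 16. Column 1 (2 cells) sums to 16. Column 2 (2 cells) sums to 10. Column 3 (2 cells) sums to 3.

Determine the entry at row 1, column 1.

7

16 in 2 cells must be {7,9}; 3 in 2 cells must be {1,2}.
Nothing is forced directly, so branch on (1,1), whose candidates are 7 or 9. If (1,1) = 9: that forces (1,3) = 1, (2,1) = 7, after which (2,3) would have to be in {1,3,4,5,6,8} for the 16 across but in {2} for the 3 down — contradiction. So (1,1) = 7.
(2,1) = 16 − 7 = 9 completes the 16 down.
Nothing is forced directly, so branch on (1,3), whose candidates are 1 or 2. If (1,3) = 1: then (1,2) would have to be in {5} for the 13 across but in {1,2,3,4,6,7,8,9} for the 10 down — contradiction. So (1,3) = 2.
(1,2) = 13 − 9 = 4 completes the 13 across.
(2,2) = 10 − 4 = 6 completes the 10 down.
(2,3) = 16 − 15 = 1 completes the 16 across.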